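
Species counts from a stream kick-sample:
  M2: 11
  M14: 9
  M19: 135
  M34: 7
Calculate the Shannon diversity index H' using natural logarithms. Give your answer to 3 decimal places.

0.631

Total N = 11+9+135+7 = 162, so the proportions are 0.0679, 0.05556, 0.83333, 0.04321 (working shown to 5 dp, full precision carried).
Each pᵢ ln pᵢ term: 0.0679×(-2.68970)=-0.18263, 0.05556×(-2.89037)=-0.16058, 0.83333×(-0.18232)=-0.15193, 0.04321×(-3.14169)=-0.13575.
Sum = -0.63090, so H' = 0.631.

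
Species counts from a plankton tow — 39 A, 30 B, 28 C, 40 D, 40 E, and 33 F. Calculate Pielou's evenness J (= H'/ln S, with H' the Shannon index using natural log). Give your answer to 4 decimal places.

Total N = 39+30+28+40+40+33 = 210, so the proportions are 0.1857143, 0.1428571, 0.1333333, 0.1904762, 0.1904762, 0.1571429 (working shown to 7 dp, full precision carried).
H' = −Σ pᵢ ln pᵢ = −((-0.3126585) + (-0.2779872) + (-0.2686537) + (-0.3158530) + (-0.3158530) + (-0.2908086)) = 1.7818139.
With S = 6 species, ln S = 1.7917595, so J = 1.7818139/1.7917595 = 0.9944493, i.e. 0.9944 to 4 decimal places.

0.9944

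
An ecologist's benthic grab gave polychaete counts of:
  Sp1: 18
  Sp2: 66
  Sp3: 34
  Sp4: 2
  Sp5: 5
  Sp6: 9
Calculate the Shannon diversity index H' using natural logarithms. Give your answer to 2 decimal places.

Total N = 18+66+34+2+5+9 = 134, so the proportions are 0.1343, 0.4925, 0.2537, 0.0149, 0.0373, 0.0672 (working shown to 4 dp, full precision carried).
Each pᵢ ln pᵢ term: 0.1343×(-2.0075)=-0.2697, 0.4925×(-0.7082)=-0.3488, 0.2537×(-1.3715)=-0.3480, 0.0149×(-4.2047)=-0.0628, 0.0373×(-3.2884)=-0.1227, 0.0672×(-2.7006)=-0.1814.
Sum = -1.3333, so H' = 1.33.

1.33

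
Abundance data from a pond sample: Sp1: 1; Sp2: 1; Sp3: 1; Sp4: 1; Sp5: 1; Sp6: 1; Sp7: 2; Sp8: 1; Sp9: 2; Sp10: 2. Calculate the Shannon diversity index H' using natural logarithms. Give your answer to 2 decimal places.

Total N = 1+1+1+1+1+1+2+1+2+2 = 13, so the proportions are 0.0769, 0.0769, 0.0769, 0.0769, 0.0769, 0.0769, 0.1538, 0.0769, 0.1538, 0.1538 (working shown to 4 dp, full precision carried).
Each pᵢ ln pᵢ term: 0.0769×(-2.5649)=-0.1973, 0.0769×(-2.5649)=-0.1973, 0.0769×(-2.5649)=-0.1973, 0.0769×(-2.5649)=-0.1973, 0.0769×(-2.5649)=-0.1973, 0.0769×(-2.5649)=-0.1973, 0.1538×(-1.8718)=-0.2880, 0.0769×(-2.5649)=-0.1973, 0.1538×(-1.8718)=-0.2880, 0.1538×(-1.8718)=-0.2880.
Sum = -2.2450, so H' = 2.25.

2.25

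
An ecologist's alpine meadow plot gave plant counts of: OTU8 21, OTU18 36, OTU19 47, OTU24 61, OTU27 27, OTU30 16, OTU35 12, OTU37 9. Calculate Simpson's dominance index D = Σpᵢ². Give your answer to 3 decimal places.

0.169

Total N = 21+36+47+61+27+16+12+9 = 229, so the proportions are 0.0917, 0.15721, 0.20524, 0.26638, 0.1179, 0.06987, 0.0524, 0.0393 (working shown to 5 dp, full precision carried).
D = 0.0917² + 0.15721² + 0.20524² + 0.26638² + 0.1179² + 0.06987² + 0.0524² + 0.0393² = 0.00841 + 0.02471 + 0.04212 + 0.07096 + 0.01390 + 0.00488 + 0.00275 + 0.00154 = 0.16928.
To 3 decimal places, D = 0.169.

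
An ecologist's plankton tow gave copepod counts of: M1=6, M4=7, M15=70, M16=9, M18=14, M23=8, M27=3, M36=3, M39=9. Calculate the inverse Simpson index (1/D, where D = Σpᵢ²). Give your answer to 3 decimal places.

Total N = 6+7+70+9+14+8+3+3+9 = 129, so the proportions are 0.046512, 0.054264, 0.542636, 0.069767, 0.108527, 0.062016, 0.023256, 0.023256, 0.069767 (working shown to 6 dp, full precision carried).
D = 0.046512² + 0.054264² + 0.542636² + 0.069767² + 0.108527² + 0.062016² + 0.023256² + 0.023256² + 0.069767² = 0.002163 + 0.002945 + 0.294453 + 0.004867 + 0.011778 + 0.003846 + 0.000541 + 0.000541 + 0.004867 = 0.326002.
So 1/D = 3.06747, i.e. 3.067 to 3 decimal places.

3.067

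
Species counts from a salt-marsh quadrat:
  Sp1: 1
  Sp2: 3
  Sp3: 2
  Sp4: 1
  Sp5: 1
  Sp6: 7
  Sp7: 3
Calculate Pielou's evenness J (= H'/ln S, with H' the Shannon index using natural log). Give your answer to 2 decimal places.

Total N = 1+3+2+1+1+7+3 = 18, so the proportions are 0.0556, 0.1667, 0.1111, 0.0556, 0.0556, 0.3889, 0.1667 (working shown to 4 dp, full precision carried).
H' = −Σ pᵢ ln pᵢ = −((-0.1606) + (-0.2986) + (-0.2441) + (-0.1606) + (-0.1606) + (-0.3673) + (-0.2986)) = 1.6904.
With S = 7 species, ln S = 1.9459, so J = 1.6904/1.9459 = 0.8687, i.e. 0.87 to 2 decimal places.

0.87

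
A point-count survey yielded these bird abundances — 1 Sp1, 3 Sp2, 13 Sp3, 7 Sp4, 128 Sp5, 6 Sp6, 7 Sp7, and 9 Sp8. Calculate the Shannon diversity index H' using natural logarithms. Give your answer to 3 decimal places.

1.047

Total N = 1+3+13+7+128+6+7+9 = 174, so the proportions are 0.00575, 0.01724, 0.07471, 0.04023, 0.73563, 0.03448, 0.04023, 0.05172 (working shown to 5 dp, full precision carried).
Each pᵢ ln pᵢ term: 0.00575×(-5.15906)=-0.02965, 0.01724×(-4.06044)=-0.07001, 0.07471×(-2.59411)=-0.19381, 0.04023×(-3.21315)=-0.12926, 0.73563×(-0.30703)=-0.22586, 0.03448×(-3.36730)=-0.11611, 0.04023×(-3.21315)=-0.12926, 0.05172×(-2.96183)=-0.15320.
Sum = -1.04717, so H' = 1.047.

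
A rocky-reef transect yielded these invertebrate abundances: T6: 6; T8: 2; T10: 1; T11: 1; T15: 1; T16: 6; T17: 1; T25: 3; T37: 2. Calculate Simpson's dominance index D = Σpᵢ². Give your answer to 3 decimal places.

0.176

Total N = 6+2+1+1+1+6+1+3+2 = 23, so the proportions are 0.26087, 0.08696, 0.04348, 0.04348, 0.04348, 0.26087, 0.04348, 0.13043, 0.08696 (working shown to 5 dp, full precision carried).
D = 0.26087² + 0.08696² + 0.04348² + 0.04348² + 0.04348² + 0.26087² + 0.04348² + 0.13043² + 0.08696² = 0.06805 + 0.00756 + 0.00189 + 0.00189 + 0.00189 + 0.06805 + 0.00189 + 0.01701 + 0.00756 = 0.17580.
To 3 decimal places, D = 0.176.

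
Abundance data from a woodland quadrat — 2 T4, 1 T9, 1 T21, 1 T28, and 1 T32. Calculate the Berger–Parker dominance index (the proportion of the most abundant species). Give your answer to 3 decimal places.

0.333

Total N = 2+1+1+1+1 = 6, so the proportions are 0.33333, 0.16667, 0.16667, 0.16667, 0.16667 (working shown to 5 dp, full precision carried).
The largest proportion is 0.33333, i.e. d = 0.333 to 3 decimal places.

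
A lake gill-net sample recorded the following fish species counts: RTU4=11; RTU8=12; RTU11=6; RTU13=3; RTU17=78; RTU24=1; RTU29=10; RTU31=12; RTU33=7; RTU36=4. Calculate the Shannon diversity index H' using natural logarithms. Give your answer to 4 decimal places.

1.6221

Total N = 11+12+6+3+78+1+10+12+7+4 = 144, so the proportions are 0.076389, 0.083333, 0.041667, 0.020833, 0.541667, 0.006944, 0.069444, 0.083333, 0.048611, 0.027778 (working shown to 6 dp, full precision carried).
Each pᵢ ln pᵢ term: 0.076389×(-2.571918)=-0.196466, 0.083333×(-2.484907)=-0.207076, 0.041667×(-3.178054)=-0.132419, 0.020833×(-3.871201)=-0.080650, 0.541667×(-0.613104)=-0.332098, 0.006944×(-4.969813)=-0.034513, 0.069444×(-2.667228)=-0.185224, 0.083333×(-2.484907)=-0.207076, 0.048611×(-3.023903)=-0.146995, 0.027778×(-3.583519)=-0.099542.
Sum = -1.622059, so H' = 1.6221.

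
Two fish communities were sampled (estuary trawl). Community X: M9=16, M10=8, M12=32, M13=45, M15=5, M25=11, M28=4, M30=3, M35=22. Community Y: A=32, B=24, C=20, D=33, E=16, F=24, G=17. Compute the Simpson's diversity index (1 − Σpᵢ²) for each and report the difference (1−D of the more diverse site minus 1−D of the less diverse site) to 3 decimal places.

0.036

Community X: N=146, proportions 0.10959, 0.05479, 0.21918, 0.30822, 0.03425, 0.07534, 0.0274, 0.02055, 0.15068, giving 1−D = 0.81122 (working shown to 5 dp, full precision carried).
Community Y: N=166, proportions 0.19277, 0.14458, 0.12048, 0.1988, 0.09639, 0.14458, 0.10241, giving 1−D = 0.84722.
Difference = |0.81122 − 0.84722| = 0.03600, i.e. 0.036 to 3 decimal places.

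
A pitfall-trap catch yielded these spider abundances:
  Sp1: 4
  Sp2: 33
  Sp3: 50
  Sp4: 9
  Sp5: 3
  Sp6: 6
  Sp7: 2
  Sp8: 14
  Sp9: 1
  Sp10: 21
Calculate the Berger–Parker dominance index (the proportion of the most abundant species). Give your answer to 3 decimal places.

0.350

Total N = 4+33+50+9+3+6+2+14+1+21 = 143, so the proportions are 0.02797, 0.23077, 0.34965, 0.06294, 0.02098, 0.04196, 0.01399, 0.0979, 0.00699, 0.14685 (working shown to 5 dp, full precision carried).
The largest proportion is 0.34965, i.e. d = 0.350 to 3 decimal places.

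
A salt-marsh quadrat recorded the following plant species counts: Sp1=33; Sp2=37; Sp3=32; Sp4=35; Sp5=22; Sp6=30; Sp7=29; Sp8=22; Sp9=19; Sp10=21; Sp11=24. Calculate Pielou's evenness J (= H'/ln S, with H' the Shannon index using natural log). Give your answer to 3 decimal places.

Total N = 33+37+32+35+22+30+29+22+19+21+24 = 304, so the proportions are 0.10855, 0.12171, 0.10526, 0.11513, 0.07237, 0.09868, 0.09539, 0.07237, 0.0625, 0.06908, 0.07895 (working shown to 5 dp, full precision carried).
H' = −Σ pᵢ ln pᵢ = −((-0.24104) + (-0.25634) + (-0.23698) + (-0.24888) + (-0.19004) + (-0.22854) + (-0.22415) + (-0.19004) + (-0.17329) + (-0.18461) + (-0.20045)) = 2.37435.
With S = 11 species, ln S = 2.39790, so J = 2.37435/2.39790 = 0.99018, i.e. 0.990 to 3 decimal places.

0.990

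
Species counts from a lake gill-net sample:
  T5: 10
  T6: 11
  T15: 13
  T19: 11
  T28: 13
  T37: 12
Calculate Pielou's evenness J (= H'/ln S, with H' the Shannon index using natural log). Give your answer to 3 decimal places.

0.997

Total N = 10+11+13+11+13+12 = 70, so the proportions are 0.14286, 0.15714, 0.18571, 0.15714, 0.18571, 0.17143 (working shown to 5 dp, full precision carried).
H' = −Σ pᵢ ln pᵢ = −((-0.27799) + (-0.29081) + (-0.31266) + (-0.29081) + (-0.31266) + (-0.30233)) = 1.78725.
With S = 6 species, ln S = 1.79176, so J = 1.78725/1.79176 = 0.99748, i.e. 0.997 to 3 decimal places.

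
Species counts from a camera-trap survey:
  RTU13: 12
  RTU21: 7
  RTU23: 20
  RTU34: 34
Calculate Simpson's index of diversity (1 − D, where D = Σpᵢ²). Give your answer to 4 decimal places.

0.6718

Total N = 12+7+20+34 = 73, so the proportions are 0.164384, 0.09589, 0.273973, 0.465753 (working shown to 6 dp, full precision carried).
D = 0.164384² + 0.09589² + 0.273973² + 0.465753² = 0.027022 + 0.009195 + 0.075061 + 0.216926 = 0.328204.
So 1 − D = 0.671796, i.e. 0.6718 to 4 decimal places.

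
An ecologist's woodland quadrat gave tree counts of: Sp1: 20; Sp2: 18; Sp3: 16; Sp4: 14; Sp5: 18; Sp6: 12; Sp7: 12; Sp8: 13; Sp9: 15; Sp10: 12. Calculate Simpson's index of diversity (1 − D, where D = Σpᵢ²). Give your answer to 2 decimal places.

Total N = 20+18+16+14+18+12+12+13+15+12 = 150, so the proportions are 0.1333, 0.12, 0.1067, 0.0933, 0.12, 0.08, 0.08, 0.0867, 0.1, 0.08 (working shown to 4 dp, full precision carried).
D = 0.1333² + 0.12² + 0.1067² + 0.0933² + 0.12² + 0.08² + 0.08² + 0.0867² + 0.1² + 0.08² = 0.0178 + 0.0144 + 0.0114 + 0.0087 + 0.0144 + 0.0064 + 0.0064 + 0.0075 + 0.0100 + 0.0064 = 0.1034.
So 1 − D = 0.8966, i.e. 0.90 to 2 decimal places.

0.90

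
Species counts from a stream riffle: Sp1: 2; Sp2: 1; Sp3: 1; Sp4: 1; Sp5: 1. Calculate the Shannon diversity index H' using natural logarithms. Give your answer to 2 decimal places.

1.56

Total N = 2+1+1+1+1 = 6, so the proportions are 0.3333, 0.1667, 0.1667, 0.1667, 0.1667 (working shown to 4 dp, full precision carried).
Each pᵢ ln pᵢ term: 0.3333×(-1.0986)=-0.3662, 0.1667×(-1.7918)=-0.2986, 0.1667×(-1.7918)=-0.2986, 0.1667×(-1.7918)=-0.2986, 0.1667×(-1.7918)=-0.2986.
Sum = -1.5607, so H' = 1.56.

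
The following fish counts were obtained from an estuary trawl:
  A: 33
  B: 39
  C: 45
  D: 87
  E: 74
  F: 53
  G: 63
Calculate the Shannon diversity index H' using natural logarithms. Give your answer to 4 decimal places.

Total N = 33+39+45+87+74+53+63 = 394, so the proportions are 0.083756, 0.098985, 0.114213, 0.220812, 0.187817, 0.134518, 0.159898 (working shown to 6 dp, full precision carried).
Each pᵢ ln pᵢ term: 0.083756×(-2.479843)=-0.207703, 0.098985×(-2.312789)=-0.228931, 0.114213×(-2.169688)=-0.247807, 0.220812×(-1.510443)=-0.333524, 0.187817×(-1.672286)=-0.314084, 0.134518×(-2.006059)=-0.269851, 0.159898×(-1.833216)=-0.293128.
Sum = -1.895028, so H' = 1.8950.

1.8950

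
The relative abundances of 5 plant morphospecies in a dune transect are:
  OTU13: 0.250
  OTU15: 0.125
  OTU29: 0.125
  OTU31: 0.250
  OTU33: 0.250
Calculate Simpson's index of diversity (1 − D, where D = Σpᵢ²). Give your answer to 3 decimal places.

D = 0.25² + 0.125² + 0.125² + 0.25² + 0.25² = 0.06250 + 0.01562 + 0.01562 + 0.06250 + 0.06250 = 0.21875 (working shown to 5 dp, full precision carried).
So 1 − D = 0.78125, i.e. 0.781 to 3 decimal places.

0.781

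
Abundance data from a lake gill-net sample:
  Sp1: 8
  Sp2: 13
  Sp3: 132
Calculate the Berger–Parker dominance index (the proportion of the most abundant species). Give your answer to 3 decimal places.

0.863

Total N = 8+13+132 = 153, so the proportions are 0.05229, 0.08497, 0.86275 (working shown to 5 dp, full precision carried).
The largest proportion is 0.86275, i.e. d = 0.863 to 3 decimal places.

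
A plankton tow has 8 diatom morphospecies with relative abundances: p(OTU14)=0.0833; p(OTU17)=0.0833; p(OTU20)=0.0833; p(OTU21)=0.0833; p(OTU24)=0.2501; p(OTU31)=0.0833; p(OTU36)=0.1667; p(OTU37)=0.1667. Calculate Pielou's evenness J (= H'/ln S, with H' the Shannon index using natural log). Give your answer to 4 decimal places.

0.9517

H' = −Σ pᵢ ln pᵢ = −((-0.207026) + (-0.207026) + (-0.207026) + (-0.207026) + (-0.346612) + (-0.207026) + (-0.298653) + (-0.298653)) = 1.979048 (working shown to 6 dp, full precision carried).
With S = 8 species, ln S = 2.079442, so J = 1.979048/2.079442 = 0.951721, i.e. 0.9517 to 4 decimal places.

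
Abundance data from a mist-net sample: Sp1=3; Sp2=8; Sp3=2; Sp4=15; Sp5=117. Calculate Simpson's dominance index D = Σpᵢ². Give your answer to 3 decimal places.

0.665

Total N = 3+8+2+15+117 = 145, so the proportions are 0.02069, 0.05517, 0.01379, 0.10345, 0.8069 (working shown to 5 dp, full precision carried).
D = 0.02069² + 0.05517² + 0.01379² + 0.10345² + 0.8069² = 0.00043 + 0.00304 + 0.00019 + 0.01070 + 0.65108 = 0.66545.
To 3 decimal places, D = 0.665.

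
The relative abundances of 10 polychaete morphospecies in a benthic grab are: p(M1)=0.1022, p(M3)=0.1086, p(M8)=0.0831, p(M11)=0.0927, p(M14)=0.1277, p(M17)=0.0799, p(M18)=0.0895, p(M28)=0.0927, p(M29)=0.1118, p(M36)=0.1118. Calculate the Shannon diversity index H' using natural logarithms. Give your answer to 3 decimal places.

Each pᵢ ln pᵢ term (working shown to 5 dp, full precision carried): 0.1022×(-2.28082)=-0.23310, 0.1086×(-2.22008)=-0.24110, 0.0831×(-2.48771)=-0.20673, 0.0927×(-2.37839)=-0.22048, 0.1277×(-2.05807)=-0.26282, 0.0799×(-2.52698)=-0.20191, 0.0895×(-2.41352)=-0.21601, 0.0927×(-2.37839)=-0.22048, 0.1118×(-2.19104)=-0.24496, 0.1118×(-2.19104)=-0.24496.
Sum = -2.29253, so H' = 2.293.

2.293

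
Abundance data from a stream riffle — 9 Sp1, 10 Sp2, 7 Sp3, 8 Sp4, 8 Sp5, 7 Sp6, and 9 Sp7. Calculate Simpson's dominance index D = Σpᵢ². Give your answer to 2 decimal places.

Total N = 9+10+7+8+8+7+9 = 58, so the proportions are 0.1552, 0.1724, 0.1207, 0.1379, 0.1379, 0.1207, 0.1552 (working shown to 4 dp, full precision carried).
D = 0.1552² + 0.1724² + 0.1207² + 0.1379² + 0.1379² + 0.1207² + 0.1552² = 0.0241 + 0.0297 + 0.0146 + 0.0190 + 0.0190 + 0.0146 + 0.0241 = 0.1451.
To 2 decimal places, D = 0.15.

0.15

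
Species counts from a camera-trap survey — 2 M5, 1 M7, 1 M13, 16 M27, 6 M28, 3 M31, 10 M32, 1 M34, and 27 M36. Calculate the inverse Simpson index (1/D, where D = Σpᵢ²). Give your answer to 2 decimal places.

Total N = 2+1+1+16+6+3+10+1+27 = 67, so the proportions are 0.029851, 0.014925, 0.014925, 0.238806, 0.089552, 0.044776, 0.149254, 0.014925, 0.402985 (working shown to 6 dp, full precision carried).
D = 0.029851² + 0.014925² + 0.014925² + 0.238806² + 0.089552² + 0.044776² + 0.149254² + 0.014925² + 0.402985² = 0.000891 + 0.000223 + 0.000223 + 0.057028 + 0.008020 + 0.002005 + 0.022277 + 0.000223 + 0.162397 = 0.253286.
So 1/D = 3.9481, i.e. 3.95 to 2 decimal places.

3.95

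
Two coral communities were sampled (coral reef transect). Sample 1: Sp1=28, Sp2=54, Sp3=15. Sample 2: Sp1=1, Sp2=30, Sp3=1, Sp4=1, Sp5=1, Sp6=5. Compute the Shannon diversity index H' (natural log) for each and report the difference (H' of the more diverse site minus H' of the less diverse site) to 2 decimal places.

0.13

Sample 1: N=97, proportions 0.2887, 0.5567, 0.1546, giving H' = 0.9734 (working shown to 4 dp, full precision carried).
Sample 2: N=39, proportions 0.0256, 0.7692, 0.0256, 0.0256, 0.0256, 0.1282, giving H' = 0.8409.
Difference = |0.9734 − 0.8409| = 0.1325, i.e. 0.13 to 2 decimal places.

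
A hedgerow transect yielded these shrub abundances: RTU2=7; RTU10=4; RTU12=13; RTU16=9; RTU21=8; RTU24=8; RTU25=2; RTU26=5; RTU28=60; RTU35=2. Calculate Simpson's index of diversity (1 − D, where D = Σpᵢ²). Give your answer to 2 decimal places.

0.71

Total N = 7+4+13+9+8+8+2+5+60+2 = 118, so the proportions are 0.0593, 0.0339, 0.1102, 0.0763, 0.0678, 0.0678, 0.0169, 0.0424, 0.5085, 0.0169 (working shown to 4 dp, full precision carried).
D = 0.0593² + 0.0339² + 0.1102² + 0.0763² + 0.0678² + 0.0678² + 0.0169² + 0.0424² + 0.5085² + 0.0169² = 0.0035 + 0.0011 + 0.0121 + 0.0058 + 0.0046 + 0.0046 + 0.0003 + 0.0018 + 0.2585 + 0.0003 = 0.2927.
So 1 − D = 0.7073, i.e. 0.71 to 2 decimal places.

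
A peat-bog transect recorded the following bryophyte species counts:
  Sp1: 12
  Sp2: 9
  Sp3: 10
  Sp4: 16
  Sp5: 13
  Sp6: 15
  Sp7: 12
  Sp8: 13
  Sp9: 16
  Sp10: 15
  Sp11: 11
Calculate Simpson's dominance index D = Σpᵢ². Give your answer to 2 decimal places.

Total N = 12+9+10+16+13+15+12+13+16+15+11 = 142, so the proportions are 0.0845, 0.0634, 0.0704, 0.1127, 0.0915, 0.1056, 0.0845, 0.0915, 0.1127, 0.1056, 0.0775 (working shown to 4 dp, full precision carried).
D = 0.0845² + 0.0634² + 0.0704² + 0.1127² + 0.0915² + 0.1056² + 0.0845² + 0.0915² + 0.1127² + 0.1056² + 0.0775² = 0.0071 + 0.0040 + 0.0050 + 0.0127 + 0.0084 + 0.0112 + 0.0071 + 0.0084 + 0.0127 + 0.0112 + 0.0060 = 0.0937.
To 2 decimal places, D = 0.09.

0.09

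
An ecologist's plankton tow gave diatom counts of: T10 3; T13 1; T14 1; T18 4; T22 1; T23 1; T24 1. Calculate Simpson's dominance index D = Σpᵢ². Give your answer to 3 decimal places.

Total N = 3+1+1+4+1+1+1 = 12, so the proportions are 0.25, 0.08333, 0.08333, 0.33333, 0.08333, 0.08333, 0.08333 (working shown to 5 dp, full precision carried).
D = 0.25² + 0.08333² + 0.08333² + 0.33333² + 0.08333² + 0.08333² + 0.08333² = 0.06250 + 0.00694 + 0.00694 + 0.11111 + 0.00694 + 0.00694 + 0.00694 = 0.20833.
To 3 decimal places, D = 0.208.

0.208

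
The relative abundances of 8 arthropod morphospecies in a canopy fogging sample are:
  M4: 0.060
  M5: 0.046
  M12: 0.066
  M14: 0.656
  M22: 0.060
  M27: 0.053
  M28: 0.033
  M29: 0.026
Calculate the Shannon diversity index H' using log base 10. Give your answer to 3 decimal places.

0.564

Each pᵢ log₁₀ pᵢ term (working shown to 5 dp, full precision carried): 0.06×(-1.22185)=-0.07331, 0.046×(-1.33724)=-0.06151, 0.066×(-1.18046)=-0.07791, 0.656×(-0.18310)=-0.12011, 0.06×(-1.22185)=-0.07331, 0.053×(-1.27572)=-0.06761, 0.033×(-1.48149)=-0.04889, 0.026×(-1.58503)=-0.04121.
Sum = -0.56387, so H' = 0.564.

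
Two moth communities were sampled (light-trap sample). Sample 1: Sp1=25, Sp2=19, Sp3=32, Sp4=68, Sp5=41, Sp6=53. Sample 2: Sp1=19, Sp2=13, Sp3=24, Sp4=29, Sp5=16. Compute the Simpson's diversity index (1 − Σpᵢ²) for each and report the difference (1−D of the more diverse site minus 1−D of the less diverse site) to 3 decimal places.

Sample 1: N=238, proportions 0.105042, 0.079832, 0.134454, 0.285714, 0.172269, 0.222689, giving 1−D = 0.803616 (working shown to 6 dp, full precision carried).
Sample 2: N=101, proportions 0.188119, 0.128713, 0.237624, 0.287129, 0.158416, giving 1−D = 0.784041.
Difference = |0.803616 − 0.784041| = 0.019575, i.e. 0.020 to 3 decimal places.

0.020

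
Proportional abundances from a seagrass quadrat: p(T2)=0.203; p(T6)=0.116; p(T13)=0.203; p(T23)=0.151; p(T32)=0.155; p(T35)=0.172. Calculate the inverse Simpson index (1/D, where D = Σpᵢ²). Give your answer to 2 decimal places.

5.80

D = 0.203² + 0.116² + 0.203² + 0.151² + 0.155² + 0.172² = 0.041209 + 0.013456 + 0.041209 + 0.022801 + 0.024025 + 0.029584 = 0.172284 (working shown to 6 dp, full precision carried).
So 1/D = 5.8044, i.e. 5.80 to 2 decimal places.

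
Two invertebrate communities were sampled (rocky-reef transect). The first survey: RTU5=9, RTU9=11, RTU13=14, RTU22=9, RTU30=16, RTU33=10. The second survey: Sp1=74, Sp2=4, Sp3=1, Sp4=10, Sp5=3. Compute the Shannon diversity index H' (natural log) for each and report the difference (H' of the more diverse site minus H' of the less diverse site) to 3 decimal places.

1.053

The first survey: N=69, proportions 0.130435, 0.15942, 0.202899, 0.130435, 0.231884, 0.144928, giving H' = 1.766556 (working shown to 6 dp, full precision carried).
The second survey: N=92, proportions 0.804348, 0.043478, 0.01087, 0.108696, 0.032609, giving H' = 0.713444.
Difference = |1.766556 − 0.713444| = 1.053112, i.e. 1.053 to 3 decimal places.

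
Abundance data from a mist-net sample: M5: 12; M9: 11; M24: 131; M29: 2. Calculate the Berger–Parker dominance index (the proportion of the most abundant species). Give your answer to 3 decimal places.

Total N = 12+11+131+2 = 156, so the proportions are 0.07692, 0.07051, 0.83974, 0.01282 (working shown to 5 dp, full precision carried).
The largest proportion is 0.83974, i.e. d = 0.840 to 3 decimal places.

0.840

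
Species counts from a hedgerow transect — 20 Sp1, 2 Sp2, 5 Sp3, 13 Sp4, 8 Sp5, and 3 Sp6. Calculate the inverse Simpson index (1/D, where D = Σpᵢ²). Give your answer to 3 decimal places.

Total N = 20+2+5+13+8+3 = 51, so the proportions are 0.3921569, 0.0392157, 0.0980392, 0.254902, 0.1568627, 0.0588235 (working shown to 7 dp, full precision carried).
D = 0.3921569² + 0.0392157² + 0.0980392² + 0.254902² + 0.1568627² + 0.0588235² = 0.1537870 + 0.0015379 + 0.0096117 + 0.0649750 + 0.0246059 + 0.0034602 = 0.2579777.
So 1/D = 3.87630, i.e. 3.876 to 3 decimal places.

3.876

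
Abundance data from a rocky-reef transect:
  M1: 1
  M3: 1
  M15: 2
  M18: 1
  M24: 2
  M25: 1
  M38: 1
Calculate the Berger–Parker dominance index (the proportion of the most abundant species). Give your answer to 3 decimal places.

Total N = 1+1+2+1+2+1+1 = 9, so the proportions are 0.11111, 0.11111, 0.22222, 0.11111, 0.22222, 0.11111, 0.11111 (working shown to 5 dp, full precision carried).
The largest proportion is 0.22222, i.e. d = 0.222 to 3 decimal places.

0.222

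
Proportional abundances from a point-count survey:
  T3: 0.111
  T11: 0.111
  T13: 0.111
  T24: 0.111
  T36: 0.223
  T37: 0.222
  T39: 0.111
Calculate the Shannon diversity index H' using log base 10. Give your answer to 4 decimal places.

Each pᵢ log₁₀ pᵢ term (working shown to 6 dp, full precision carried): 0.111×(-0.954677)=-0.105969, 0.111×(-0.954677)=-0.105969, 0.111×(-0.954677)=-0.105969, 0.111×(-0.954677)=-0.105969, 0.223×(-0.651695)=-0.145328, 0.222×(-0.653647)=-0.145110, 0.111×(-0.954677)=-0.105969.
Sum = -0.820283, so H' = 0.8203.

0.8203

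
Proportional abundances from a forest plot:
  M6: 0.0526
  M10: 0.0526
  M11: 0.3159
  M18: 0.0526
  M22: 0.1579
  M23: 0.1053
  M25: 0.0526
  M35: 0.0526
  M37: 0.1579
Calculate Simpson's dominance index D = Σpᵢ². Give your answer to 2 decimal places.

0.17

D = 0.0526² + 0.0526² + 0.3159² + 0.0526² + 0.1579² + 0.1053² + 0.0526² + 0.0526² + 0.1579² = 0.0028 + 0.0028 + 0.0998 + 0.0028 + 0.0249 + 0.0111 + 0.0028 + 0.0028 + 0.0249 = 0.1746 (working shown to 4 dp, full precision carried).
To 2 decimal places, D = 0.17.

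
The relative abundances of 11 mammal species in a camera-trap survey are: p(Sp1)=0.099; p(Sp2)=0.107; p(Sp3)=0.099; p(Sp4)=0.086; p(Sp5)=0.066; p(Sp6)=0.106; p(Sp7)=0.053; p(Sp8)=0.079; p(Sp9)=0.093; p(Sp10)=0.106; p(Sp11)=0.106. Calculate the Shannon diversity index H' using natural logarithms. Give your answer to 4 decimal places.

Each pᵢ ln pᵢ term (working shown to 6 dp, full precision carried): 0.099×(-2.312635)=-0.228951, 0.107×(-2.234926)=-0.239137, 0.099×(-2.312635)=-0.228951, 0.086×(-2.453408)=-0.210993, 0.066×(-2.718101)=-0.179395, 0.106×(-2.244316)=-0.237898, 0.053×(-2.937463)=-0.155686, 0.079×(-2.538307)=-0.200526, 0.093×(-2.375156)=-0.220889, 0.106×(-2.244316)=-0.237898, 0.106×(-2.244316)=-0.237898.
Sum = -2.378221, so H' = 2.3782.

2.3782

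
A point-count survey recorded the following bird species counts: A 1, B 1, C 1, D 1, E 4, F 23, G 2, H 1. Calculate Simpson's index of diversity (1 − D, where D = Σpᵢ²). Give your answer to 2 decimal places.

0.52

Total N = 1+1+1+1+4+23+2+1 = 34, so the proportions are 0.0294, 0.0294, 0.0294, 0.0294, 0.1176, 0.6765, 0.0588, 0.0294 (working shown to 4 dp, full precision carried).
D = 0.0294² + 0.0294² + 0.0294² + 0.0294² + 0.1176² + 0.6765² + 0.0588² + 0.0294² = 0.0009 + 0.0009 + 0.0009 + 0.0009 + 0.0138 + 0.4576 + 0.0035 + 0.0009 = 0.4792.
So 1 − D = 0.5208, i.e. 0.52 to 2 decimal places.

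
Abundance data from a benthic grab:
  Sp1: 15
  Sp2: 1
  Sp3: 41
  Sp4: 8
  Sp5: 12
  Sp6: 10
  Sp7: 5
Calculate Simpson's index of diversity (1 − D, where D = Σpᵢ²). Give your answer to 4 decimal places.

Total N = 15+1+41+8+12+10+5 = 92, so the proportions are 0.1630435, 0.0108696, 0.4456522, 0.0869565, 0.1304348, 0.1086957, 0.0543478 (working shown to 7 dp, full precision carried).
D = 0.1630435² + 0.0108696² + 0.4456522² + 0.0869565² + 0.1304348² + 0.1086957² + 0.0543478² = 0.0265832 + 0.0001181 + 0.1986059 + 0.0075614 + 0.0170132 + 0.0118147 + 0.0029537 = 0.2646503.
So 1 − D = 0.7353497, i.e. 0.7353 to 4 decimal places.

0.7353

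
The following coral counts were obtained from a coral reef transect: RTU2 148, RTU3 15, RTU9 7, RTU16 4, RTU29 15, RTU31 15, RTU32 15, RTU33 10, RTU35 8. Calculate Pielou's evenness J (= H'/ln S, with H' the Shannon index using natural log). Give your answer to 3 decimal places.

0.643

Total N = 148+15+7+4+15+15+15+10+8 = 237, so the proportions are 0.62447, 0.06329, 0.02954, 0.01688, 0.06329, 0.06329, 0.06329, 0.04219, 0.03376 (working shown to 5 dp, full precision carried).
H' = −Σ pᵢ ln pᵢ = −((-0.29403) + (-0.17468) + (-0.10403) + (-0.06889) + (-0.17468) + (-0.17468) + (-0.17468) + (-0.13356) + (-0.11438)) = 1.41364.
With S = 9 species, ln S = 2.19722, so J = 1.41364/2.19722 = 0.64337, i.e. 0.643 to 3 decimal places.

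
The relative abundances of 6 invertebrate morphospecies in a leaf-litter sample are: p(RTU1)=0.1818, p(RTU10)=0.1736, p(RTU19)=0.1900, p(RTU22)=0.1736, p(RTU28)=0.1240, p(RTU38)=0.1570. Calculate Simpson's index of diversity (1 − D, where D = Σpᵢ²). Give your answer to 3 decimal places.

0.831

D = 0.1818² + 0.1736² + 0.19² + 0.1736² + 0.124² + 0.157² = 0.03305 + 0.03014 + 0.03610 + 0.03014 + 0.01538 + 0.02465 = 0.16945 (working shown to 5 dp, full precision carried).
So 1 − D = 0.83055, i.e. 0.831 to 3 decimal places.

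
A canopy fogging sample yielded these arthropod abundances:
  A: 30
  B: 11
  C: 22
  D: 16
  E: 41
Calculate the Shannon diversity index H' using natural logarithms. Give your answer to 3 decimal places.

Total N = 30+11+22+16+41 = 120, so the proportions are 0.25, 0.09167, 0.18333, 0.13333, 0.34167 (working shown to 5 dp, full precision carried).
Each pᵢ ln pᵢ term: 0.25×(-1.38629)=-0.34657, 0.09167×(-2.38960)=-0.21905, 0.18333×(-1.69645)=-0.31102, 0.13333×(-2.01490)=-0.26865, 0.34167×(-1.07392)=-0.36692.
Sum = -1.51221, so H' = 1.512.

1.512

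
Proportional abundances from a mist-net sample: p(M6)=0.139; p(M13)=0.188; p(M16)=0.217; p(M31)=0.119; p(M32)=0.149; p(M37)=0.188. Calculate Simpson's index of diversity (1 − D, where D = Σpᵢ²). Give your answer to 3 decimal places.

0.827

D = 0.139² + 0.188² + 0.217² + 0.119² + 0.149² + 0.188² = 0.01932 + 0.03534 + 0.04709 + 0.01416 + 0.02220 + 0.03534 = 0.17346 (working shown to 5 dp, full precision carried).
So 1 − D = 0.82654, i.e. 0.827 to 3 decimal places.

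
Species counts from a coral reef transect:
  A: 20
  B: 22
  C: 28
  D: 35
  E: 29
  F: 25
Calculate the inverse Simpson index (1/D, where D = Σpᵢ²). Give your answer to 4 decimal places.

Total N = 20+22+28+35+29+25 = 159, so the proportions are 0.12578616, 0.13836478, 0.17610063, 0.22012579, 0.18238994, 0.1572327 (working shown to 8 dp, full precision carried).
D = 0.12578616² + 0.13836478² + 0.17610063² + 0.22012579² + 0.18238994² + 0.1572327² = 0.01582216 + 0.01914481 + 0.03101143 + 0.04845536 + 0.03326609 + 0.02472212 = 0.17242198.
So 1/D = 5.799725, i.e. 5.7997 to 4 decimal places.

5.7997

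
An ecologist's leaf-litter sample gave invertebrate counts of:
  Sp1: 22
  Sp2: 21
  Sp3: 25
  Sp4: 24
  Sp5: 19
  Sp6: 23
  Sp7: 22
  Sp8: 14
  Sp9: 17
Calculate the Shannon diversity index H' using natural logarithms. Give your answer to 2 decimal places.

2.18

Total N = 22+21+25+24+19+23+22+14+17 = 187, so the proportions are 0.1176, 0.1123, 0.1337, 0.1283, 0.1016, 0.123, 0.1176, 0.0749, 0.0909 (working shown to 4 dp, full precision carried).
Each pᵢ ln pᵢ term: 0.1176×(-2.1401)=-0.2518, 0.1123×(-2.1866)=-0.2456, 0.1337×(-2.0122)=-0.2690, 0.1283×(-2.0531)=-0.2635, 0.1016×(-2.2867)=-0.2323, 0.123×(-2.0956)=-0.2577, 0.1176×(-2.1401)=-0.2518, 0.0749×(-2.5921)=-0.1941, 0.0909×(-2.3979)=-0.2180.
Sum = -2.1837, so H' = 2.18.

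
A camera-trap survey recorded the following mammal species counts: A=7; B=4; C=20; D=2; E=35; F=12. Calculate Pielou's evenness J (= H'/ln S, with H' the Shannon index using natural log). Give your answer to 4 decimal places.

Total N = 7+4+20+2+35+12 = 80, so the proportions are 0.0875, 0.05, 0.25, 0.025, 0.4375, 0.15 (working shown to 6 dp, full precision carried).
H' = −Σ pᵢ ln pᵢ = −((-0.213160) + (-0.149787) + (-0.346574) + (-0.092222) + (-0.361672) + (-0.284568)) = 1.447982.
With S = 6 species, ln S = 1.791759, so J = 1.447982/1.791759 = 0.808134, i.e. 0.8081 to 4 decimal places.

0.8081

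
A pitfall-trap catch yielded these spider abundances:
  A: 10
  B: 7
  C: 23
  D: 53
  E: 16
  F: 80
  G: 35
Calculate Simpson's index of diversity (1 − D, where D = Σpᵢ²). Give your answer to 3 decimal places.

Total N = 10+7+23+53+16+80+35 = 224, so the proportions are 0.04464, 0.03125, 0.10268, 0.23661, 0.07143, 0.35714, 0.15625 (working shown to 5 dp, full precision carried).
D = 0.04464² + 0.03125² + 0.10268² + 0.23661² + 0.07143² + 0.35714² + 0.15625² = 0.00199 + 0.00098 + 0.01054 + 0.05598 + 0.00510 + 0.12755 + 0.02441 = 0.22656.
So 1 − D = 0.77344, i.e. 0.773 to 3 decimal places.

0.773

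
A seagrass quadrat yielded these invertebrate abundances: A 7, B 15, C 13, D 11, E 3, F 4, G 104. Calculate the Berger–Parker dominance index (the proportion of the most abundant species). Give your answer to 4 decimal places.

0.6624

Total N = 7+15+13+11+3+4+104 = 157, so the proportions are 0.044586, 0.095541, 0.082803, 0.070064, 0.019108, 0.025478, 0.66242 (working shown to 6 dp, full precision carried).
The largest proportion is 0.66242, i.e. d = 0.6624 to 4 decimal places.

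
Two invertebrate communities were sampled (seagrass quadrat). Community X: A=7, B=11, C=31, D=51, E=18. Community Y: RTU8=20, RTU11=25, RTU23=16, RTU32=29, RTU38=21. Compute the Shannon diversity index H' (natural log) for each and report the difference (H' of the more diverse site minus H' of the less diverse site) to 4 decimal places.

0.2001

Community X: N=118, proportions 0.059322, 0.0932203, 0.2627119, 0.4322034, 0.1525424, giving H' = 1.3893150 (working shown to 7 dp, full precision carried).
Community Y: N=111, proportions 0.1801802, 0.2252252, 0.1441441, 0.2612613, 0.1891892, giving H' = 1.5893995.
Difference = |1.3893150 − 1.5893995| = 0.2000845, i.e. 0.2001 to 4 decimal places.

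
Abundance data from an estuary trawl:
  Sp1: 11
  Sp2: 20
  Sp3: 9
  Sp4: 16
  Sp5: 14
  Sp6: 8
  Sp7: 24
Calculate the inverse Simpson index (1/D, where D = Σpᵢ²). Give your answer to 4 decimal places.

Total N = 11+20+9+16+14+8+24 = 102, so the proportions are 0.10784314, 0.19607843, 0.08823529, 0.15686275, 0.1372549, 0.07843137, 0.23529412 (working shown to 8 dp, full precision carried).
D = 0.10784314² + 0.19607843² + 0.08823529² + 0.15686275² + 0.1372549² + 0.07843137² + 0.23529412² = 0.01163014 + 0.03844675 + 0.00778547 + 0.02460592 + 0.01883891 + 0.00615148 + 0.05536332 = 0.16282199.
So 1/D = 6.141677, i.e. 6.1417 to 4 decimal places.

6.1417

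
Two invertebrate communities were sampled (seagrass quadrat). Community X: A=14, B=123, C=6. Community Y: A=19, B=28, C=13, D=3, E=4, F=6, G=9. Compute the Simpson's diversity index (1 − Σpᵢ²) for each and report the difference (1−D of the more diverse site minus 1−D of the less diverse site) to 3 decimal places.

Community X: N=143, proportions 0.0979, 0.86014, 0.04196, giving 1−D = 0.24881 (working shown to 5 dp, full precision carried).
Community Y: N=82, proportions 0.23171, 0.34146, 0.15854, 0.03659, 0.04878, 0.07317, 0.10976, giving 1−D = 0.78346.
Difference = |0.24881 − 0.78346| = 0.53465, i.e. 0.535 to 3 decimal places.

0.535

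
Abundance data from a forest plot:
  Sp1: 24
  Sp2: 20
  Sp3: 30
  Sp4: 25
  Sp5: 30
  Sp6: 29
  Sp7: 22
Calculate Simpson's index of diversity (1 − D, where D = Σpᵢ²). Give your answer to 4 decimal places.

0.8541

Total N = 24+20+30+25+30+29+22 = 180, so the proportions are 0.133333, 0.111111, 0.166667, 0.138889, 0.166667, 0.161111, 0.122222 (working shown to 6 dp, full precision carried).
D = 0.133333² + 0.111111² + 0.166667² + 0.138889² + 0.166667² + 0.161111² + 0.122222² = 0.017778 + 0.012346 + 0.027778 + 0.019290 + 0.027778 + 0.025957 + 0.014938 = 0.145864.
So 1 − D = 0.854136, i.e. 0.8541 to 4 decimal places.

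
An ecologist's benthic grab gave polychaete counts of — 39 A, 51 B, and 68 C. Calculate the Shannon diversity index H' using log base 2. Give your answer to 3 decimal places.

Total N = 39+51+68 = 158, so the proportions are 0.24684, 0.32278, 0.43038 (working shown to 5 dp, full precision carried).
Each pᵢ log₂ pᵢ term: 0.24684×(-2.01838)=-0.49821, 0.32278×(-1.63136)=-0.52658, 0.43038×(-1.21632)=-0.52348.
Sum = -1.54826, so H' = 1.548.

1.548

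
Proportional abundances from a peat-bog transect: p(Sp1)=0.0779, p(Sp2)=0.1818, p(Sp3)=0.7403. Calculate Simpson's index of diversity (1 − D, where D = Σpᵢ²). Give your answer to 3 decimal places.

0.413

D = 0.0779² + 0.1818² + 0.7403² = 0.00607 + 0.03305 + 0.54804 = 0.58716 (working shown to 5 dp, full precision carried).
So 1 − D = 0.41284, i.e. 0.413 to 3 decimal places.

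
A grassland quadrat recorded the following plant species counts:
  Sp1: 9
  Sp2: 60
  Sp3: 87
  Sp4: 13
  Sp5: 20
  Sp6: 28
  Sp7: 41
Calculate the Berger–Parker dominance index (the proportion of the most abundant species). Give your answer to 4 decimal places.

Total N = 9+60+87+13+20+28+41 = 258, so the proportions are 0.034884, 0.232558, 0.337209, 0.050388, 0.077519, 0.108527, 0.158915 (working shown to 6 dp, full precision carried).
The largest proportion is 0.337209, i.e. d = 0.3372 to 4 decimal places.

0.3372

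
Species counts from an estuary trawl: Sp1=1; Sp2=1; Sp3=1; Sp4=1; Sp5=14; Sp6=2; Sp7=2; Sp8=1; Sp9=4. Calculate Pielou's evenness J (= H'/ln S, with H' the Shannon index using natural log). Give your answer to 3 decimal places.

Total N = 1+1+1+1+14+2+2+1+4 = 27, so the proportions are 0.03704, 0.03704, 0.03704, 0.03704, 0.51852, 0.07407, 0.07407, 0.03704, 0.14815 (working shown to 5 dp, full precision carried).
H' = −Σ pᵢ ln pᵢ = −((-0.12207) + (-0.12207) + (-0.12207) + (-0.12207) + (-0.34055) + (-0.19279) + (-0.19279) + (-0.12207) + (-0.28290)) = 1.61937.
With S = 9 species, ln S = 2.19722, so J = 1.61937/2.19722 = 0.73701, i.e. 0.737 to 3 decimal places.

0.737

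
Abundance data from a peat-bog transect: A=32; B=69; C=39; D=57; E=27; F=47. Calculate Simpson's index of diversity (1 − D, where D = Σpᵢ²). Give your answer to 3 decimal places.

Total N = 32+69+39+57+27+47 = 271, so the proportions are 0.11808, 0.25461, 0.14391, 0.21033, 0.09963, 0.17343 (working shown to 5 dp, full precision carried).
D = 0.11808² + 0.25461² + 0.14391² + 0.21033² + 0.09963² + 0.17343² = 0.01394 + 0.06483 + 0.02071 + 0.04424 + 0.00993 + 0.03008 = 0.18373.
So 1 − D = 0.81627, i.e. 0.816 to 3 decimal places.

0.816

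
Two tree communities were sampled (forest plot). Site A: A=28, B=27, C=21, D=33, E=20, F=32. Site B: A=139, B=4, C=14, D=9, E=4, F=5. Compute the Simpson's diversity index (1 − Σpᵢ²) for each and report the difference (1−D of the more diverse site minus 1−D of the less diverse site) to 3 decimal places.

0.469

Site A: N=161, proportions 0.173913, 0.167702, 0.130435, 0.204969, 0.124224, 0.198758, giving 1−D = 0.827669 (working shown to 6 dp, full precision carried).
Site B: N=175, proportions 0.794286, 0.022857, 0.08, 0.051429, 0.022857, 0.028571, giving 1−D = 0.358204.
Difference = |0.827669 − 0.358204| = 0.469465, i.e. 0.469 to 3 decimal places.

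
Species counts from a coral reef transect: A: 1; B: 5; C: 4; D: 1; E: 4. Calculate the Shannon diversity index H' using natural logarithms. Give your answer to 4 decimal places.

1.4322

Total N = 1+5+4+1+4 = 15, so the proportions are 0.066667, 0.333333, 0.266667, 0.066667, 0.266667 (working shown to 6 dp, full precision carried).
Each pᵢ ln pᵢ term: 0.066667×(-2.708050)=-0.180537, 0.333333×(-1.098612)=-0.366204, 0.266667×(-1.321756)=-0.352468, 0.066667×(-2.708050)=-0.180537, 0.266667×(-1.321756)=-0.352468.
Sum = -1.432214, so H' = 1.4322.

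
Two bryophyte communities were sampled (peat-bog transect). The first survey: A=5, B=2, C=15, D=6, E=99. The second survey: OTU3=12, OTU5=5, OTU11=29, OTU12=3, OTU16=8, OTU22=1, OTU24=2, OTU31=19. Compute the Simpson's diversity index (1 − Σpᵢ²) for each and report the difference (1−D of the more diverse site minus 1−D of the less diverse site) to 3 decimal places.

0.393

The first survey: N=127, proportions 0.03937, 0.01575, 0.11811, 0.04724, 0.77953, giving 1−D = 0.37436 (working shown to 5 dp, full precision carried).
The second survey: N=79, proportions 0.1519, 0.06329, 0.36709, 0.03797, 0.10127, 0.01266, 0.02532, 0.24051, giving 1−D = 0.76783.
Difference = |0.37436 − 0.76783| = 0.39347, i.e. 0.393 to 3 decimal places.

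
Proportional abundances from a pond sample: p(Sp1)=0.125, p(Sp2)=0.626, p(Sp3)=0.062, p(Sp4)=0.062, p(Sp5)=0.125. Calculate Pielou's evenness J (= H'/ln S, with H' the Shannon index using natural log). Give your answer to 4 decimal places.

H' = −Σ pᵢ ln pᵢ = −((-0.259930) + (-0.293221) + (-0.172398) + (-0.172398) + (-0.259930)) = 1.157879 (working shown to 6 dp, full precision carried).
With S = 5 species, ln S = 1.609438, so J = 1.157879/1.609438 = 0.719431, i.e. 0.7194 to 4 decimal places.

0.7194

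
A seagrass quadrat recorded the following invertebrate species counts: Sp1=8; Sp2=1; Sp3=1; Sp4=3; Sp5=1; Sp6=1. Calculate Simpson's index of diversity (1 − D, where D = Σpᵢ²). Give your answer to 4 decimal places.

0.6578

Total N = 8+1+1+3+1+1 = 15, so the proportions are 0.533333, 0.066667, 0.066667, 0.2, 0.066667, 0.066667 (working shown to 6 dp, full precision carried).
D = 0.533333² + 0.066667² + 0.066667² + 0.2² + 0.066667² + 0.066667² = 0.284444 + 0.004444 + 0.004444 + 0.040000 + 0.004444 + 0.004444 = 0.342222.
So 1 − D = 0.657778, i.e. 0.6578 to 4 decimal places.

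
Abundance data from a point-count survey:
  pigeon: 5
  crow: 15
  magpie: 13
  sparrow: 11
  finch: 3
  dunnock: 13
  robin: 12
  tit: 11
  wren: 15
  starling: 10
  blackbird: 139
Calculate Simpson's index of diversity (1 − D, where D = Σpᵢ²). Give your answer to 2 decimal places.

Total N = 5+15+13+11+3+13+12+11+15+10+139 = 247, so the proportions are 0.0202, 0.0607, 0.0526, 0.0445, 0.0121, 0.0526, 0.0486, 0.0445, 0.0607, 0.0405, 0.5628 (working shown to 4 dp, full precision carried).
D = 0.0202² + 0.0607² + 0.0526² + 0.0445² + 0.0121² + 0.0526² + 0.0486² + 0.0445² + 0.0607² + 0.0405² + 0.5628² = 0.0004 + 0.0037 + 0.0028 + 0.0020 + 0.0001 + 0.0028 + 0.0024 + 0.0020 + 0.0037 + 0.0016 + 0.3167 = 0.3381.
So 1 − D = 0.6619, i.e. 0.66 to 2 decimal places.

0.66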